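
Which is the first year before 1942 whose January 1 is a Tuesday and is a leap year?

Jan 1 advances by 2 weekdays after a leap year and by 1 after a common year.
1942: Jan 1 is Thursday.
1941: Wednesday
1940: Monday (leap)
1939: Sunday
1938: Saturday
1937: Friday
1936: Wednesday (leap)
1935: Tuesday
1934: Monday
1933: Sunday
1932: Friday (leap)
1931: Thursday
1930: Wednesday
1929: Tuesday
1928: Sunday (leap)
1927: Saturday
1926: Friday
1925: Thursday
1924: Tuesday (leap)
1924 begins on a Tuesday and is a leap year.

1924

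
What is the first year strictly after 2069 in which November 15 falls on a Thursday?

From one year to the next, a fixed date's weekday advances by 1, or by 2 when a Feb 29 lies between the two dates.
2069: November 15 is Friday.
2070: Saturday (+1)
2071: Sunday (+1)
2072: Tuesday (+2)
2073: Wednesday (+1)
2074: Thursday (+1)
November 15 falls on a Thursday in 2074.

2074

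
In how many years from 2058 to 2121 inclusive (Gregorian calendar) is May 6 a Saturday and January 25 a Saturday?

Check each year's weekday for May 6 and January 25:
  2058: Mon/Fri  2059: Tue/Sat  2060: Thu/Sun  2061: Fri/Tue  2062: Sat/Wed  2063: Sun/Thu  2064: Tue/Fri  2065: Wed/Sun  2066: Thu/Mon  2067: Fri/Tue  2068: Sun/Wed  2069: Mon/Fri  2070: Tue/Sat  2071: Wed/Sun  …(36 more)…  2108: Sun/Wed  2109: Mon/Fri  2110: Tue/Sat  2111: Wed/Sun  2112: Fri/Mon  2113: Sat/Wed  2114: Sun/Thu  2115: Mon/Fri  2116: Wed/Sat  2117: Thu/Mon  2118: Fri/Tue  2119: Sat/Wed  2120: Mon/Thu  2121: Tue/Sat
Both conditions hold in: no year — 0.

0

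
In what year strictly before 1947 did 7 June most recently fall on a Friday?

From one year to the next, a fixed date's weekday advances by 1, or by 2 when a Feb 29 lies between the two dates.
1947: June 7 is Saturday.
1946: Friday (−1)
7 June falls on a Friday in 1946.

1946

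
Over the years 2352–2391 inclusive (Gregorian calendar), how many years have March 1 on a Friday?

6

Track March 1's weekday year by year (advancing +1, or +2 across a Feb 29):
  2352: Sat  2353: Sun (+1)  2354: Mon (+1)  2355: Tue (+1)  2356: Thu (+2)
  2357: Fri (+1) ✓  2358: Sat (+1)  2359: Sun (+1)  2360: Tue (+2)  2361: Wed (+1)
  2362: Thu (+1)  2363: Fri (+1) ✓  2364: Sun (+2)  2365: Mon (+1)  … (12 more years) …
  2378: Wed (+1)  2379: Thu (+1)  2380: Sat (+2)  2381: Sun (+1)  2382: Mon (+1)
  2383: Tue (+1)  2384: Thu (+2)  2385: Fri (+1) ✓  2386: Sat (+1)  2387: Sun (+1)
  2388: Tue (+2)  2389: Wed (+1)  2390: Thu (+1)  2391: Fri (+1) ✓
Friday years: 2357, 2363, 2368, 2374, 2385, 2391 — 6 in total.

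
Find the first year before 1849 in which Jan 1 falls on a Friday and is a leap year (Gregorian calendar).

Jan 1 advances by 2 weekdays after a leap year and by 1 after a common year.
1849: Jan 1 is Monday.
1848: Saturday (leap)
1847: Friday
1846: Thursday
1845: Wednesday
1844: Monday (leap)
1843: Sunday
1842: Saturday
1841: Friday
1840: Wednesday (leap)
1839: Tuesday
1838: Monday
1837: Sunday
1836: Friday (leap)
1836 begins on a Friday and is a leap year.

1836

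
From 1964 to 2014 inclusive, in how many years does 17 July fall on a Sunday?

7

Track 17 July's weekday year by year (advancing +1, or +2 across a Feb 29):
  1964: Fri  1965: Sat (+1)  1966: Sun (+1) ✓  1967: Mon (+1)  1968: Wed (+2)
  1969: Thu (+1)  1970: Fri (+1)  1971: Sat (+1)  1972: Mon (+2)  1973: Tue (+1)
  1974: Wed (+1)  1975: Thu (+1)  1976: Sat (+2)  1977: Sun (+1) ✓  … (23 more years) …
  2001: Tue (+1)  2002: Wed (+1)  2003: Thu (+1)  2004: Sat (+2)  2005: Sun (+1) ✓
  2006: Mon (+1)  2007: Tue (+1)  2008: Thu (+2)  2009: Fri (+1)  2010: Sat (+1)
  2011: Sun (+1) ✓  2012: Tue (+2)  2013: Wed (+1)  2014: Thu (+1)
Sunday years: 1966, 1977, 1983, 1988, 1994, 2005, 2011 — 7 in total.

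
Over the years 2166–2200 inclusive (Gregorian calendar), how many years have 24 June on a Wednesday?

Track 24 June's weekday year by year (advancing +1, or +2 across a Feb 29):
  2166: Tue  2167: Wed (+1) ✓  2168: Fri (+2)  2169: Sat (+1)  2170: Sun (+1)
  2171: Mon (+1)  2172: Wed (+2) ✓  2173: Thu (+1)  2174: Fri (+1)  2175: Sat (+1)
  2176: Mon (+2)  2177: Tue (+1)  2178: Wed (+1) ✓  2179: Thu (+1)  … (7 more years) …
  2187: Sun (+1)  2188: Tue (+2)  2189: Wed (+1) ✓  2190: Thu (+1)  2191: Fri (+1)
  2192: Sun (+2)  2193: Mon (+1)  2194: Tue (+1)  2195: Wed (+1) ✓  2196: Fri (+2)
  2197: Sat (+1)  2198: Sun (+1)  2199: Mon (+1)  2200: Tue (+1)
Wednesday years: 2167, 2172, 2178, 2189, 2195 — 5 in total.

5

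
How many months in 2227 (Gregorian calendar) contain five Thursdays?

A month of length L has five Thursdays iff its first Thursday is on day ≤ L−28 (so day 1–3 in a 31-day month, 1–2 in a 30-day month, day 1 in a leap February).
Checking each month of 2227: Jan starts Mon (31d); Feb starts Thu (28d); Mar starts Thu (31d) ✓; Apr starts Sun (30d); May starts Tue (31d) ✓; Jun starts Fri (30d); Jul starts Sun (31d); Aug starts Wed (31d) ✓; Sep starts Sat (30d); Oct starts Mon (31d); Nov starts Thu (30d) ✓; Dec starts Sat (31d).
Five-Thursday months: March, May, August, November → 4.

4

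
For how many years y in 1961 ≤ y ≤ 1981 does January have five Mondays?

10

January has 31 days; it has five Mondays when Monday falls among the first (month-length − 28) days — i.e. when January 1 is one of Monday/Sunday/Saturday.
January 1 by year: 1961:Sun✓ 1962:Mon✓ 1963:Tue 1964:Wed 1965:Fri 1966:Sat✓ 1967:Sun✓ 1968:Mon✓ 1969:Wed 1970:Thu 1971:Fri 1972:Sat✓ 1973:Mon✓ 1974:Tue 1975:Wed 1976:Thu 1977:Sat✓ 1978:Sun✓ 1979:Mon✓ 1980:Tue 1981:Thu
Years with five Mondays: 1961, 1962, 1966, 1967, 1968, 1972, 1973, 1977, 1978, 1979 → 10.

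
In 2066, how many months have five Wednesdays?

4

A month of length L has five Wednesdays iff its first Wednesday is on day ≤ L−28 (so day 1–3 in a 31-day month, 1–2 in a 30-day month, day 1 in a leap February).
Checking each month of 2066: Jan starts Fri (31d); Feb starts Mon (28d); Mar starts Mon (31d) ✓; Apr starts Thu (30d); May starts Sat (31d); Jun starts Tue (30d) ✓; Jul starts Thu (31d); Aug starts Sun (31d); Sep starts Wed (30d) ✓; Oct starts Fri (31d); Nov starts Mon (30d); Dec starts Wed (31d) ✓.
Five-Wednesday months: March, June, September, December → 4.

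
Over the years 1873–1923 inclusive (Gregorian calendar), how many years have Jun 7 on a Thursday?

8

Track Jun 7's weekday year by year (advancing +1, or +2 across a Feb 29):
  1873: Sat  1874: Sun (+1)  1875: Mon (+1)  1876: Wed (+2)  1877: Thu (+1) ✓
  1878: Fri (+1)  1879: Sat (+1)  1880: Mon (+2)  1881: Tue (+1)  1882: Wed (+1)
  1883: Thu (+1) ✓  1884: Sat (+2)  1885: Sun (+1)  1886: Mon (+1)  … (23 more years) …
  1910: Tue (+1)  1911: Wed (+1)  1912: Fri (+2)  1913: Sat (+1)  1914: Sun (+1)
  1915: Mon (+1)  1916: Wed (+2)  1917: Thu (+1) ✓  1918: Fri (+1)  1919: Sat (+1)
  1920: Mon (+2)  1921: Tue (+1)  1922: Wed (+1)  1923: Thu (+1) ✓
Thursday years: 1877, 1883, 1888, 1894, 1900, 1906, 1917, 1923 — 8 in total.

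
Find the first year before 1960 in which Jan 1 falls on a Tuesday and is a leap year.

Jan 1 advances by 2 weekdays after a leap year and by 1 after a common year.
1960: Jan 1 is Friday (leap).
1959: Thursday
1958: Wednesday
1957: Tuesday
1956: Sunday (leap)
1955: Saturday
1954: Friday
1953: Thursday
1952: Tuesday (leap)
1952 begins on a Tuesday and is a leap year.

1952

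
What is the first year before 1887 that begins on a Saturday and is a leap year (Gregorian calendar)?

Jan 1 advances by 2 weekdays after a leap year and by 1 after a common year.
1887: Jan 1 is Saturday.
1886: Friday
1885: Thursday
1884: Tuesday (leap)
1883: Monday
1882: Sunday
1881: Saturday
1880: Thursday (leap)
1879: Wednesday
1878: Tuesday
1877: Monday
1876: Saturday (leap)
1876 begins on a Saturday and is a leap year.

1876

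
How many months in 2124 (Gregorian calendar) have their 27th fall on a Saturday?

Check the 27th of each month of 2124: Jan 27: Thu, Feb 27: Sun, Mar 27: Mon, Apr 27: Thu, May 27: Sat, Jun 27: Tue, Jul 27: Thu, Aug 27: Sun, Sep 27: Wed, Oct 27: Fri, Nov 27: Mon, Dec 27: Wed.
Saturday occurs in May — 1 month.

1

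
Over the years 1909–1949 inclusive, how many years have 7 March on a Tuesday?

6

Track 7 March's weekday year by year (advancing +1, or +2 across a Feb 29):
  1909: Sun  1910: Mon (+1)  1911: Tue (+1) ✓  1912: Thu (+2)  1913: Fri (+1)
  1914: Sat (+1)  1915: Sun (+1)  1916: Tue (+2) ✓  1917: Wed (+1)  1918: Thu (+1)
  1919: Fri (+1)  1920: Sun (+2)  1921: Mon (+1)  1922: Tue (+1) ✓  … (13 more years) …
  1936: Sat (+2)  1937: Sun (+1)  1938: Mon (+1)  1939: Tue (+1) ✓  1940: Thu (+2)
  1941: Fri (+1)  1942: Sat (+1)  1943: Sun (+1)  1944: Tue (+2) ✓  1945: Wed (+1)
  1946: Thu (+1)  1947: Fri (+1)  1948: Sun (+2)  1949: Mon (+1)
Tuesday years: 1911, 1916, 1922, 1933, 1939, 1944 — 6 in total.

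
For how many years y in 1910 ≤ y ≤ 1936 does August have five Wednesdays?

August has 31 days; it has five Wednesdays when Wednesday falls among the first (month-length − 28) days — i.e. when August 1 is one of Wednesday/Tuesday/Monday.
August 1 by year: 1910:Mon✓ 1911:Tue✓ 1912:Thu 1913:Fri 1914:Sat 1915:Sun 1916:Tue✓ 1917:Wed✓ 1918:Thu 1919:Fri 1920:Sun 1921:Mon✓ 1922:Tue✓ 1923:Wed✓ 1924:Fri 1925:Sat 1926:Sun 1927:Mon✓ 1928:Wed✓ 1929:Thu 1930:Fri 1931:Sat 1932:Mon✓ 1933:Tue✓ 1934:Wed✓ 1935:Thu 1936:Sat
Years with five Wednesdays: 1910, 1911, 1916, 1917, 1921, 1922, 1923, 1927, 1928, 1932, 1933, 1934 → 12.

12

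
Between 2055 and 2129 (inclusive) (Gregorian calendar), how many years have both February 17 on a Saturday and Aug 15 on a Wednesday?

Check each year's weekday for February 17 and Aug 15:
  2055: Wed/Sun  2056: Thu/Tue  2057: Sat/Wed ✓  2058: Sun/Thu  2059: Mon/Fri  2060: Tue/Sun  2061: Thu/Mon  2062: Fri/Tue  2063: Sat/Wed ✓  2064: Sun/Fri  2065: Tue/Sat  2066: Wed/Sun  2067: Thu/Mon  2068: Fri/Wed  …(47 more)…  2116: Mon/Sat  2117: Wed/Sun  2118: Thu/Mon  2119: Fri/Tue  2120: Sat/Thu  2121: Mon/Fri  2122: Tue/Sat  2123: Wed/Sun  2124: Thu/Tue  2125: Sat/Wed ✓  2126: Sun/Thu  2127: Mon/Fri  2128: Tue/Sun  2129: Thu/Mon
Both conditions hold in: 2057, 2063, 2074, 2085, 2091, 2103, 2114, 2125 — 8.

8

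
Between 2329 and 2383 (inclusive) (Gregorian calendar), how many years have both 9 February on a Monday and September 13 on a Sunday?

Check each year's weekday for 9 February and September 13:
  2329: Sat/Fri  2330: Sun/Sat  2331: Mon/Sun ✓  2332: Tue/Tue  2333: Thu/Wed  2334: Fri/Thu  2335: Sat/Fri  2336: Sun/Sun  2337: Tue/Mon  2338: Wed/Tue  2339: Thu/Wed  2340: Fri/Fri  2341: Sun/Sat  2342: Mon/Sun ✓  …(27 more)…  2370: Mon/Sun ✓  2371: Tue/Mon  2372: Wed/Wed  2373: Fri/Thu  2374: Sat/Fri  2375: Sun/Sat  2376: Mon/Mon  2377: Wed/Tue  2378: Thu/Wed  2379: Fri/Thu  2380: Sat/Sat  2381: Mon/Sun ✓  2382: Tue/Mon  2383: Wed/Tue
Both conditions hold in: 2331, 2342, 2353, 2359, 2370, 2381 — 6.

6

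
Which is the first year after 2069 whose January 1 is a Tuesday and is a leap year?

2092

Jan 1 advances by 2 weekdays after a leap year and by 1 after a common year.
2069: Jan 1 is Tuesday.
2070: Wednesday
2071: Thursday
2072: Friday (leap)
2073: Sunday
2074: Monday
2075: Tuesday
2076: Wednesday (leap)
2077: Friday
2078: Saturday
2079: Sunday
2080: Monday (leap)
2081: Wednesday
2082: Thursday
2083: Friday
2084: Saturday (leap)
2085: Monday
2086: Tuesday
2087: Wednesday
2088: Thursday (leap)
2089: Saturday
2090: Sunday
2091: Monday
2092: Tuesday (leap)
2092 begins on a Tuesday and is a leap year.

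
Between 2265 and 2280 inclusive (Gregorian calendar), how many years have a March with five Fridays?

8

March has 31 days; it has five Fridays when Friday falls among the first (month-length − 28) days — i.e. when March 1 is one of Friday/Thursday/Wednesday.
March 1 by year: 2265:Wed✓ 2266:Thu✓ 2267:Fri✓ 2268:Sun 2269:Mon 2270:Tue 2271:Wed✓ 2272:Fri✓ 2273:Sat 2274:Sun 2275:Mon 2276:Wed✓ 2277:Thu✓ 2278:Fri✓ 2279:Sat 2280:Mon
Years with five Fridays: 2265, 2266, 2267, 2271, 2272, 2276, 2277, 2278 → 8.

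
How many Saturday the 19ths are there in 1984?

Check the 19th of each month of 1984: Jan 19: Thu, Feb 19: Sun, Mar 19: Mon, Apr 19: Thu, May 19: Sat, Jun 19: Tue, Jul 19: Thu, Aug 19: Sun, Sep 19: Wed, Oct 19: Fri, Nov 19: Mon, Dec 19: Wed.
Saturday occurs in May — 1 month.

1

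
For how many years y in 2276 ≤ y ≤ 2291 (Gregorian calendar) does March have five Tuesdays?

6

March has 31 days; it has five Tuesdays when Tuesday falls among the first (month-length − 28) days — i.e. when March 1 is one of Tuesday/Monday/Sunday.
March 1 by year: 2276:Wed 2277:Thu 2278:Fri 2279:Sat 2280:Mon✓ 2281:Tue✓ 2282:Wed 2283:Thu 2284:Sat 2285:Sun✓ 2286:Mon✓ 2287:Tue✓ 2288:Thu 2289:Fri 2290:Sat 2291:Sun✓
Years with five Tuesdays: 2280, 2281, 2285, 2286, 2287, 2291 → 6.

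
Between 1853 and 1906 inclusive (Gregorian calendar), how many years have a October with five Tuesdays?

October has 31 days; it has five Tuesdays when Tuesday falls among the first (month-length − 28) days — i.e. when October 1 is one of Tuesday/Monday/Sunday.
October 1 by year: 1853:Sat 1854:Sun✓ 1855:Mon✓ 1856:Wed 1857:Thu 1858:Fri 1859:Sat 1860:Mon✓ 1861:Tue✓ 1862:Wed 1863:Thu 1864:Sat 1865:Sun✓ 1866:Mon✓ 1867:Tue✓ …(24 more)… 1892:Sat 1893:Sun✓ 1894:Mon✓ 1895:Tue✓ 1896:Thu 1897:Fri 1898:Sat 1899:Sun✓ 1900:Mon✓ 1901:Tue✓ 1902:Wed 1903:Thu 1904:Sat 1905:Sun✓ 1906:Mon✓
Years with five Tuesdays: 1854, 1855, 1860, 1861, 1865, 1866, 1867, 1871, 1872, 1876, 1877, 1878, 1882, 1883, 1888, 1889, 1893, 1894, 1895, 1899, 1900, 1901, 1905, 1906 → 24.

24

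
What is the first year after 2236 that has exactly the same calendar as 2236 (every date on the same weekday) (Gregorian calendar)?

Two years share a calendar iff Jan 1 falls on the same weekday and both are leap or both are common. 2236: Jan 1 is Friday, leap year.
2237: Jan 1 Sunday, common
2238: Jan 1 Monday, common
2239: Jan 1 Tuesday, common
2240: Jan 1 Wednesday, leap
2241: Jan 1 Friday, common
2242: Jan 1 Saturday, common
2243: Jan 1 Sunday, common
2244: Jan 1 Monday, leap
2245: Jan 1 Wednesday, common
2246: Jan 1 Thursday, common
2247: Jan 1 Friday, common
2248: Jan 1 Saturday, leap
2249: Jan 1 Monday, common
2250: Jan 1 Tuesday, common
2251: Jan 1 Wednesday, common
2252: Jan 1 Thursday, leap
2253: Jan 1 Saturday, common
2254: Jan 1 Sunday, common
2255: Jan 1 Monday, common
2256: Jan 1 Tuesday, leap
2257: Jan 1 Thursday, common
2258: Jan 1 Friday, common
2259: Jan 1 Saturday, common
2260: Jan 1 Sunday, leap
2261: Jan 1 Tuesday, common
2262: Jan 1 Wednesday, common
2263: Jan 1 Thursday, common
2264: Jan 1 Friday, leap
2264 matches on both conditions.

2264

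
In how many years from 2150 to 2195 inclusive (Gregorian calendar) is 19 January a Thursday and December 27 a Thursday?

Check each year's weekday for 19 January and December 27:
  2150: Mon/Sun  2151: Tue/Mon  2152: Wed/Wed  2153: Fri/Thu  2154: Sat/Fri  2155: Sun/Sat  2156: Mon/Mon  2157: Wed/Tue  2158: Thu/Wed  2159: Fri/Thu  2160: Sat/Sat  2161: Mon/Sun  2162: Tue/Mon  2163: Wed/Tue  …(18 more)…  2182: Sat/Fri  2183: Sun/Sat  2184: Mon/Mon  2185: Wed/Tue  2186: Thu/Wed  2187: Fri/Thu  2188: Sat/Sat  2189: Mon/Sun  2190: Tue/Mon  2191: Wed/Tue  2192: Thu/Thu ✓  2193: Sat/Fri  2194: Sun/Sat  2195: Mon/Sun
Both conditions hold in: 2164, 2192 — 2.

2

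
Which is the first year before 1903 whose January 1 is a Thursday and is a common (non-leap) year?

1891

Jan 1 advances by 2 weekdays after a leap year and by 1 after a common year.
1903: Jan 1 is Thursday.
1902: Wednesday
1901: Tuesday
1900: Monday
1899: Sunday
1898: Saturday
1897: Friday
1896: Wednesday (leap)
1895: Tuesday
1894: Monday
1893: Sunday
1892: Friday (leap)
1891: Thursday
1891 begins on a Thursday and is a common year.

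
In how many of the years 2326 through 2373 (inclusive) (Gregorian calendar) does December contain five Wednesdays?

December has 31 days; it has five Wednesdays when Wednesday falls among the first (month-length − 28) days — i.e. when December 1 is one of Wednesday/Tuesday/Monday.
December 1 by year: 2326:Wed✓ 2327:Thu 2328:Sat 2329:Sun 2330:Mon✓ 2331:Tue✓ 2332:Thu 2333:Fri 2334:Sat 2335:Sun 2336:Tue✓ 2337:Wed✓ 2338:Thu 2339:Fri 2340:Sun …(18 more)… 2359:Tue✓ 2360:Thu 2361:Fri 2362:Sat 2363:Sun 2364:Tue✓ 2365:Wed✓ 2366:Thu 2367:Fri 2368:Sun 2369:Mon✓ 2370:Tue✓ 2371:Wed✓ 2372:Fri 2373:Sat
Years with five Wednesdays: 2326, 2330, 2331, 2336, 2337, 2341, 2342, 2343, 2347, 2348, 2352, 2353, 2354, 2358, 2359, 2364, 2365, 2369, 2370, 2371 → 20.

20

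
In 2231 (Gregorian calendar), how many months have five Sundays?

A month of length L has five Sundays iff its first Sunday is on day ≤ L−28 (so day 1–3 in a 31-day month, 1–2 in a 30-day month, day 1 in a leap February).
Checking each month of 2231: Jan starts Sat (31d) ✓; Feb starts Tue (28d); Mar starts Tue (31d); Apr starts Fri (30d); May starts Sun (31d) ✓; Jun starts Wed (30d); Jul starts Fri (31d) ✓; Aug starts Mon (31d); Sep starts Thu (30d); Oct starts Sat (31d) ✓; Nov starts Tue (30d); Dec starts Thu (31d).
Five-Sunday months: January, May, July, October → 4.

4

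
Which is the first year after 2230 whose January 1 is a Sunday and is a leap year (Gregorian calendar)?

Jan 1 advances by 2 weekdays after a leap year and by 1 after a common year.
2230: Jan 1 is Friday.
2231: Saturday
2232: Sunday (leap)
2232 begins on a Sunday and is a leap year.

2232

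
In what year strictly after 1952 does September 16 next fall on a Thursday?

1954

From one year to the next, a fixed date's weekday advances by 1, or by 2 when a Feb 29 lies between the two dates.
1952: September 16 is Tuesday.
1953: Wednesday (+1)
1954: Thursday (+1)
September 16 falls on a Thursday in 1954.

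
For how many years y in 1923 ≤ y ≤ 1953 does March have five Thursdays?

13

March has 31 days; it has five Thursdays when Thursday falls among the first (month-length − 28) days — i.e. when March 1 is one of Thursday/Wednesday/Tuesday.
March 1 by year: 1923:Thu✓ 1924:Sat 1925:Sun 1926:Mon 1927:Tue✓ 1928:Thu✓ 1929:Fri 1930:Sat 1931:Sun 1932:Tue✓ 1933:Wed✓ 1934:Thu✓ 1935:Fri 1936:Sun 1937:Mon 1938:Tue✓ 1939:Wed✓ 1940:Fri 1941:Sat 1942:Sun 1943:Mon 1944:Wed✓ 1945:Thu✓ 1946:Fri 1947:Sat 1948:Mon 1949:Tue✓ 1950:Wed✓ 1951:Thu✓ 1952:Sat 1953:Sun
Years with five Thursdays: 1923, 1927, 1928, 1932, 1933, 1934, 1938, 1939, 1944, 1945, 1949, 1950, 1951 → 13.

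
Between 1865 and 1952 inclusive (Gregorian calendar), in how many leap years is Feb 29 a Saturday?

4

Leap years in 1865–1952: 21 of them.
Feb 29 weekday advances by 5 (mod 7) from one leap year to the next four years later (or differs when a century non-leap intervenes).
Leap-day weekdays: 1868:Sat✓ 1872:Thu 1876:Tue 1880:Sun 1884:Fri 1888:Wed 1892:Mon 1896:Sat✓ 1904:Mon 1908:Sat✓ 1912:Thu 1916:Tue 1920:Sun 1924:Fri 1928:Wed 1932:Mon 1936:Sat✓ 1940:Thu 1944:Tue 1948:Sun 1952:Fri
Saturday: 1868, 1896, 1908, 1936 → 4.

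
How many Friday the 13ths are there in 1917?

2

Check the 13th of each month of 1917: Jan 13: Sat, Feb 13: Tue, Mar 13: Tue, Apr 13: Fri, May 13: Sun, Jun 13: Wed, Jul 13: Fri, Aug 13: Mon, Sep 13: Thu, Oct 13: Sat, Nov 13: Tue, Dec 13: Thu.
Friday occurs in April, July — 2 months.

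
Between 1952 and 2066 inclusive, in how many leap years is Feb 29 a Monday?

Leap years in 1952–2066: 29 of them.
Feb 29 weekday advances by 5 (mod 7) from one leap year to the next four years later (or differs when a century non-leap intervenes).
Leap-day weekdays: 1952:Fri 1956:Wed 1960:Mon✓ 1964:Sat 1968:Thu 1972:Tue 1976:Sun 1980:Fri 1984:Wed 1988:Mon✓ 1992:Sat 1996:Thu 2000:Tue …(3 more)… 2016:Mon✓ 2020:Sat 2024:Thu 2028:Tue 2032:Sun 2036:Fri 2040:Wed 2044:Mon✓ 2048:Sat 2052:Thu 2056:Tue 2060:Sun 2064:Fri
Monday: 1960, 1988, 2016, 2044 → 4.

4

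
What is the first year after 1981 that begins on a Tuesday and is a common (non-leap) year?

1985

Jan 1 advances by 2 weekdays after a leap year and by 1 after a common year.
1981: Jan 1 is Thursday.
1982: Friday
1983: Saturday
1984: Sunday (leap)
1985: Tuesday
1985 begins on a Tuesday and is a common year.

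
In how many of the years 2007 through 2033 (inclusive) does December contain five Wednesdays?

December has 31 days; it has five Wednesdays when Wednesday falls among the first (month-length − 28) days — i.e. when December 1 is one of Wednesday/Tuesday/Monday.
December 1 by year: 2007:Sat 2008:Mon✓ 2009:Tue✓ 2010:Wed✓ 2011:Thu 2012:Sat 2013:Sun 2014:Mon✓ 2015:Tue✓ 2016:Thu 2017:Fri 2018:Sat 2019:Sun 2020:Tue✓ 2021:Wed✓ 2022:Thu 2023:Fri 2024:Sun 2025:Mon✓ 2026:Tue✓ 2027:Wed✓ 2028:Fri 2029:Sat 2030:Sun 2031:Mon✓ 2032:Wed✓ 2033:Thu
Years with five Wednesdays: 2008, 2009, 2010, 2014, 2015, 2020, 2021, 2025, 2026, 2027, 2031, 2032 → 12.

12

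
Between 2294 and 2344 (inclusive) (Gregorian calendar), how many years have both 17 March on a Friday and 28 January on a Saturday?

Check each year's weekday for 17 March and 28 January:
  2294: Sat/Sun  2295: Sun/Mon  2296: Tue/Tue  2297: Wed/Thu  2298: Thu/Fri  2299: Fri/Sat ✓  2300: Sat/Sun  2301: Sun/Mon  2302: Mon/Tue  2303: Tue/Wed  2304: Thu/Thu  2305: Fri/Sat ✓  2306: Sat/Sun  2307: Sun/Mon  …(23 more)…  2331: Tue/Wed  2332: Thu/Thu  2333: Fri/Sat ✓  2334: Sat/Sun  2335: Sun/Mon  2336: Tue/Tue  2337: Wed/Thu  2338: Thu/Fri  2339: Fri/Sat ✓  2340: Sun/Sun  2341: Mon/Tue  2342: Tue/Wed  2343: Wed/Thu  2344: Fri/Fri
Both conditions hold in: 2299, 2305, 2311, 2322, 2333, 2339 — 6.

6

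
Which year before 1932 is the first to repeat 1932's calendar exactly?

Two years share a calendar iff Jan 1 falls on the same weekday and both are leap or both are common. 1932: Jan 1 is Friday, leap year.
1931: Jan 1 Thursday, common
1930: Jan 1 Wednesday, common
1929: Jan 1 Tuesday, common
1928: Jan 1 Sunday, leap
1927: Jan 1 Saturday, common
1926: Jan 1 Friday, common
1925: Jan 1 Thursday, common
1924: Jan 1 Tuesday, leap
1923: Jan 1 Monday, common
1922: Jan 1 Sunday, common
1921: Jan 1 Saturday, common
1920: Jan 1 Thursday, leap
1919: Jan 1 Wednesday, common
1918: Jan 1 Tuesday, common
1917: Jan 1 Monday, common
1916: Jan 1 Saturday, leap
1915: Jan 1 Friday, common
1914: Jan 1 Thursday, common
1913: Jan 1 Wednesday, common
1912: Jan 1 Monday, leap
1911: Jan 1 Sunday, common
1910: Jan 1 Saturday, common
1909: Jan 1 Friday, common
1908: Jan 1 Wednesday, leap
1907: Jan 1 Tuesday, common
1906: Jan 1 Monday, common
1905: Jan 1 Sunday, common
1904: Jan 1 Friday, leap
1904 matches on both conditions.

1904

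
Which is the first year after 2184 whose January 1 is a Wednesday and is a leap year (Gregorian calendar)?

2212

Jan 1 advances by 2 weekdays after a leap year and by 1 after a common year.
2184: Jan 1 is Thursday (leap).
2185: Saturday
2186: Sunday
2187: Monday
2188: Tuesday (leap)
2189: Thursday
2190: Friday
2191: Saturday
2192: Sunday (leap)
2193: Tuesday
2194: Wednesday
2195: Thursday
2196: Friday (leap)
2197: Sunday
2198: Monday
2199: Tuesday
2200: Wednesday
2201: Thursday
2202: Friday
2203: Saturday
2204: Sunday (leap)
2205: Tuesday
2206: Wednesday
2207: Thursday
2208: Friday (leap)
2209: Sunday
2210: Monday
2211: Tuesday
2212: Wednesday (leap)
2212 begins on a Wednesday and is a leap year.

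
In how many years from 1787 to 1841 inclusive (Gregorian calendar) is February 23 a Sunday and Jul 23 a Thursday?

2

Check each year's weekday for February 23 and Jul 23:
  1787: Fri/Mon  1788: Sat/Wed  1789: Mon/Thu  1790: Tue/Fri  1791: Wed/Sat  1792: Thu/Mon  1793: Sat/Tue  1794: Sun/Wed  1795: Mon/Thu  1796: Tue/Sat  1797: Thu/Sun  1798: Fri/Mon  1799: Sat/Tue  1800: Sun/Wed  …(27 more)…  1828: Sat/Wed  1829: Mon/Thu  1830: Tue/Fri  1831: Wed/Sat  1832: Thu/Mon  1833: Sat/Tue  1834: Sun/Wed  1835: Mon/Thu  1836: Tue/Sat  1837: Thu/Sun  1838: Fri/Mon  1839: Sat/Tue  1840: Sun/Thu ✓  1841: Tue/Fri
Both conditions hold in: 1812, 1840 — 2.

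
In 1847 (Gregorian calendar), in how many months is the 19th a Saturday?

Check the 19th of each month of 1847: Jan 19: Tue, Feb 19: Fri, Mar 19: Fri, Apr 19: Mon, May 19: Wed, Jun 19: Sat, Jul 19: Mon, Aug 19: Thu, Sep 19: Sun, Oct 19: Tue, Nov 19: Fri, Dec 19: Sun.
Saturday occurs in June — 1 month.

1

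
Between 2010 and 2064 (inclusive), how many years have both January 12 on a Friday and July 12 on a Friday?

Check each year's weekday for January 12 and July 12:
  2010: Tue/Mon  2011: Wed/Tue  2012: Thu/Thu  2013: Sat/Fri  2014: Sun/Sat  2015: Mon/Sun  2016: Tue/Tue  2017: Thu/Wed  2018: Fri/Thu  2019: Sat/Fri  2020: Sun/Sun  2021: Tue/Mon  2022: Wed/Tue  2023: Thu/Wed  …(27 more)…  2051: Thu/Wed  2052: Fri/Fri ✓  2053: Sun/Sat  2054: Mon/Sun  2055: Tue/Mon  2056: Wed/Wed  2057: Fri/Thu  2058: Sat/Fri  2059: Sun/Sat  2060: Mon/Mon  2061: Wed/Tue  2062: Thu/Wed  2063: Fri/Thu  2064: Sat/Sat
Both conditions hold in: 2024, 2052 — 2.

2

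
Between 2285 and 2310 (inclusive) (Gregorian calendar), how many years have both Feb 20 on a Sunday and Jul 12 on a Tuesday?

Check each year's weekday for Feb 20 and Jul 12:
  2285: Fri/Sun  2286: Sat/Mon  2287: Sun/Tue ✓  2288: Mon/Thu  2289: Wed/Fri  2290: Thu/Sat  2291: Fri/Sun  2292: Sat/Tue  2293: Mon/Wed  2294: Tue/Thu  2295: Wed/Fri  2296: Thu/Sun  2297: Sat/Mon  2298: Sun/Tue ✓  2299: Mon/Wed  2300: Tue/Thu  2301: Wed/Fri  2302: Thu/Sat  2303: Fri/Sun  2304: Sat/Tue  2305: Mon/Wed  2306: Tue/Thu  2307: Wed/Fri  2308: Thu/Sun  2309: Sat/Mon  2310: Sun/Tue ✓
Both conditions hold in: 2287, 2298, 2310 — 3.

3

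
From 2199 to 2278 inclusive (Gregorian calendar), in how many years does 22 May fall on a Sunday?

Track 22 May's weekday year by year (advancing +1, or +2 across a Feb 29):
  2199: Wed  2200: Thu (+1)  2201: Fri (+1)  2202: Sat (+1)  2203: Sun (+1) ✓
  2204: Tue (+2)  2205: Wed (+1)  2206: Thu (+1)  2207: Fri (+1)  2208: Sun (+2) ✓
  2209: Mon (+1)  2210: Tue (+1)  2211: Wed (+1)  2212: Fri (+2)  … (52 more years) …
  2265: Mon (+1)  2266: Tue (+1)  2267: Wed (+1)  2268: Fri (+2)  2269: Sat (+1)
  2270: Sun (+1) ✓  2271: Mon (+1)  2272: Wed (+2)  2273: Thu (+1)  2274: Fri (+1)
  2275: Sat (+1)  2276: Mon (+2)  2277: Tue (+1)  2278: Wed (+1)
Sunday years: 2203, 2208, 2214, 2225, 2231, 2236, 2242, 2253, 2259, 2264, 2270 — 11 in total.

11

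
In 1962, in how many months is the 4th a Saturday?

1

Check the 4th of each month of 1962: Jan 4: Thu, Feb 4: Sun, Mar 4: Sun, Apr 4: Wed, May 4: Fri, Jun 4: Mon, Jul 4: Wed, Aug 4: Sat, Sep 4: Tue, Oct 4: Thu, Nov 4: Sun, Dec 4: Tue.
Saturday occurs in August — 1 month.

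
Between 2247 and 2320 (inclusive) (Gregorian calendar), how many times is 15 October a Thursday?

10

Track 15 October's weekday year by year (advancing +1, or +2 across a Feb 29):
  2247: Fri  2248: Sun (+2)  2249: Mon (+1)  2250: Tue (+1)  2251: Wed (+1)
  2252: Fri (+2)  2253: Sat (+1)  2254: Sun (+1)  2255: Mon (+1)  2256: Wed (+2)
  2257: Thu (+1) ✓  2258: Fri (+1)  2259: Sat (+1)  2260: Mon (+2)  … (46 more years) …
  2307: Tue (+1)  2308: Thu (+2) ✓  2309: Fri (+1)  2310: Sat (+1)  2311: Sun (+1)
  2312: Tue (+2)  2313: Wed (+1)  2314: Thu (+1) ✓  2315: Fri (+1)  2316: Sun (+2)
  2317: Mon (+1)  2318: Tue (+1)  2319: Wed (+1)  2320: Fri (+2)
Thursday years: 2257, 2263, 2268, 2274, 2285, 2291, 2296, 2303, 2308, 2314 — 10 in total.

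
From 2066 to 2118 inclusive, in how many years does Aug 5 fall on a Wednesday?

8

Track Aug 5's weekday year by year (advancing +1, or +2 across a Feb 29):
  2066: Thu  2067: Fri (+1)  2068: Sun (+2)  2069: Mon (+1)  2070: Tue (+1)
  2071: Wed (+1) ✓  2072: Fri (+2)  2073: Sat (+1)  2074: Sun (+1)  2075: Mon (+1)
  2076: Wed (+2) ✓  2077: Thu (+1)  2078: Fri (+1)  2079: Sat (+1)  … (25 more years) …
  2105: Wed (+1) ✓  2106: Thu (+1)  2107: Fri (+1)  2108: Sun (+2)  2109: Mon (+1)
  2110: Tue (+1)  2111: Wed (+1) ✓  2112: Fri (+2)  2113: Sat (+1)  2114: Sun (+1)
  2115: Mon (+1)  2116: Wed (+2) ✓  2117: Thu (+1)  2118: Fri (+1)
Wednesday years: 2071, 2076, 2082, 2093, 2099, 2105, 2111, 2116 — 8 in total.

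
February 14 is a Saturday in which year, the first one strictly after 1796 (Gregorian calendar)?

From one year to the next, a fixed date's weekday advances by 1, or by 2 when a Feb 29 lies between the two dates.
1796: February 14 is Sunday.
1797: Tuesday (+2)
1798: Wednesday (+1)
1799: Thursday (+1)
1800: Friday (+1)
1801: Saturday (+1)
February 14 falls on a Saturday in 1801.

1801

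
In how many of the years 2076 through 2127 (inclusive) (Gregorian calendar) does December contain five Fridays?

December has 31 days; it has five Fridays when Friday falls among the first (month-length − 28) days — i.e. when December 1 is one of Friday/Thursday/Wednesday.
December 1 by year: 2076:Tue 2077:Wed✓ 2078:Thu✓ 2079:Fri✓ 2080:Sun 2081:Mon 2082:Tue 2083:Wed✓ 2084:Fri✓ 2085:Sat 2086:Sun 2087:Mon 2088:Wed✓ 2089:Thu✓ 2090:Fri✓ …(22 more)… 2113:Fri✓ 2114:Sat 2115:Sun 2116:Tue 2117:Wed✓ 2118:Thu✓ 2119:Fri✓ 2120:Sun 2121:Mon 2122:Tue 2123:Wed✓ 2124:Fri✓ 2125:Sat 2126:Sun 2127:Mon
Years with five Fridays: 2077, 2078, 2079, 2083, 2084, 2088, 2089, 2090, 2094, 2095, 2100, 2101, 2102, 2106, 2107, 2112, 2113, 2117, 2118, 2119, 2123, 2124 → 22.

22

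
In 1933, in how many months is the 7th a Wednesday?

Check the 7th of each month of 1933: Jan 7: Sat, Feb 7: Tue, Mar 7: Tue, Apr 7: Fri, May 7: Sun, Jun 7: Wed, Jul 7: Fri, Aug 7: Mon, Sep 7: Thu, Oct 7: Sat, Nov 7: Tue, Dec 7: Thu.
Wednesday occurs in June — 1 month.

1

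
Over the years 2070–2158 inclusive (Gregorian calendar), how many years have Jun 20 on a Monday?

Track Jun 20's weekday year by year (advancing +1, or +2 across a Feb 29):
  2070: Fri  2071: Sat (+1)  2072: Mon (+2) ✓  2073: Tue (+1)  2074: Wed (+1)
  2075: Thu (+1)  2076: Sat (+2)  2077: Sun (+1)  2078: Mon (+1) ✓  2079: Tue (+1)
  2080: Thu (+2)  2081: Fri (+1)  2082: Sat (+1)  2083: Sun (+1)  … (61 more years) …
  2145: Sun (+1)  2146: Mon (+1) ✓  2147: Tue (+1)  2148: Thu (+2)  2149: Fri (+1)
  2150: Sat (+1)  2151: Sun (+1)  2152: Tue (+2)  2153: Wed (+1)  2154: Thu (+1)
  2155: Fri (+1)  2156: Sun (+2)  2157: Mon (+1) ✓  2158: Tue (+1)
Monday years: 2072, 2078, 2089, 2095, 2101, 2107, 2112, 2118, 2129, 2135, 2140, 2146, 2157 — 13 in total.

13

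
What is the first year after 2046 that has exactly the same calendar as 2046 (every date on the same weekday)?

Two years share a calendar iff Jan 1 falls on the same weekday and both are leap or both are common. 2046: Jan 1 is Monday, common year.
2047: Jan 1 Tuesday, common
2048: Jan 1 Wednesday, leap
2049: Jan 1 Friday, common
2050: Jan 1 Saturday, common
2051: Jan 1 Sunday, common
2052: Jan 1 Monday, leap
2053: Jan 1 Wednesday, common
2054: Jan 1 Thursday, common
2055: Jan 1 Friday, common
2056: Jan 1 Saturday, leap
2057: Jan 1 Monday, common
2057 matches on both conditions.

2057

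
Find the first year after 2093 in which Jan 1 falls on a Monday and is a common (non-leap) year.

Jan 1 advances by 2 weekdays after a leap year and by 1 after a common year.
2093: Jan 1 is Thursday.
2094: Friday
2095: Saturday
2096: Sunday (leap)
2097: Tuesday
2098: Wednesday
2099: Thursday
2100: Friday
2101: Saturday
2102: Sunday
2103: Monday
2103 begins on a Monday and is a common year.

2103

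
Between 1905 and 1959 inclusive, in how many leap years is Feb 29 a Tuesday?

Leap years in 1905–1959: 13 of them.
Feb 29 weekday advances by 5 (mod 7) from one leap year to the next four years later (or differs when a century non-leap intervenes).
Leap-day weekdays: 1908:Sat 1912:Thu 1916:Tue✓ 1920:Sun 1924:Fri 1928:Wed 1932:Mon 1936:Sat 1940:Thu 1944:Tue✓ 1948:Sun 1952:Fri 1956:Wed
Tuesday: 1916, 1944 → 2.

2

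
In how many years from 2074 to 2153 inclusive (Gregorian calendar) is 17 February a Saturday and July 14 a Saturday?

Check each year's weekday for 17 February and July 14:
  2074: Sat/Sat ✓  2075: Sun/Sun  2076: Mon/Tue  2077: Wed/Wed  2078: Thu/Thu  2079: Fri/Fri  2080: Sat/Sun  2081: Mon/Mon  2082: Tue/Tue  2083: Wed/Wed  2084: Thu/Fri  2085: Sat/Sat ✓  2086: Sun/Sun  2087: Mon/Mon  …(52 more)…  2140: Wed/Thu  2141: Fri/Fri  2142: Sat/Sat ✓  2143: Sun/Sun  2144: Mon/Tue  2145: Wed/Wed  2146: Thu/Thu  2147: Fri/Fri  2148: Sat/Sun  2149: Mon/Mon  2150: Tue/Tue  2151: Wed/Wed  2152: Thu/Fri  2153: Sat/Sat ✓
Both conditions hold in: 2074, 2085, 2091, 2103, 2114, 2125, 2131, 2142, 2153 — 9.

9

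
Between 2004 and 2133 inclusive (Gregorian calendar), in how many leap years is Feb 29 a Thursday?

4

Leap years in 2004–2133: 32 of them.
Feb 29 weekday advances by 5 (mod 7) from one leap year to the next four years later (or differs when a century non-leap intervenes).
Leap-day weekdays: 2004:Sun 2008:Fri 2012:Wed 2016:Mon 2020:Sat 2024:Thu✓ 2028:Tue 2032:Sun 2036:Fri 2040:Wed 2044:Mon 2048:Sat 2052:Thu✓ …(6 more)… 2080:Thu✓ 2084:Tue 2088:Sun 2092:Fri 2096:Wed 2104:Fri 2108:Wed 2112:Mon 2116:Sat 2120:Thu✓ 2124:Tue 2128:Sun 2132:Fri
Thursday: 2024, 2052, 2080, 2120 → 4.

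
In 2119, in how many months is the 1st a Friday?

Check the 1st of each month of 2119: Jan 1: Sun, Feb 1: Wed, Mar 1: Wed, Apr 1: Sat, May 1: Mon, Jun 1: Thu, Jul 1: Sat, Aug 1: Tue, Sep 1: Fri, Oct 1: Sun, Nov 1: Wed, Dec 1: Fri.
Friday occurs in September, December — 2 months.

2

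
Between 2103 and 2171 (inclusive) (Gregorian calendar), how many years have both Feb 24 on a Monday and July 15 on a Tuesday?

Check each year's weekday for Feb 24 and July 15:
  2103: Sat/Sun  2104: Sun/Tue  2105: Tue/Wed  2106: Wed/Thu  2107: Thu/Fri  2108: Fri/Sun  2109: Sun/Mon  2110: Mon/Tue ✓  2111: Tue/Wed  2112: Wed/Fri  2113: Fri/Sat  2114: Sat/Sun  2115: Sun/Mon  2116: Mon/Wed  …(41 more)…  2158: Fri/Sat  2159: Sat/Sun  2160: Sun/Tue  2161: Tue/Wed  2162: Wed/Thu  2163: Thu/Fri  2164: Fri/Sun  2165: Sun/Mon  2166: Mon/Tue ✓  2167: Tue/Wed  2168: Wed/Fri  2169: Fri/Sat  2170: Sat/Sun  2171: Sun/Mon
Both conditions hold in: 2110, 2121, 2127, 2138, 2149, 2155, 2166 — 7.

7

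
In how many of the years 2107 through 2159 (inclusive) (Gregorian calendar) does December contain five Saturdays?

24

December has 31 days; it has five Saturdays when Saturday falls among the first (month-length − 28) days — i.e. when December 1 is one of Saturday/Friday/Thursday.
December 1 by year: 2107:Thu✓ 2108:Sat✓ 2109:Sun 2110:Mon 2111:Tue 2112:Thu✓ 2113:Fri✓ 2114:Sat✓ 2115:Sun 2116:Tue 2117:Wed 2118:Thu✓ 2119:Fri✓ 2120:Sun 2121:Mon …(23 more)… 2145:Wed 2146:Thu✓ 2147:Fri✓ 2148:Sun 2149:Mon 2150:Tue 2151:Wed 2152:Fri✓ 2153:Sat✓ 2154:Sun 2155:Mon 2156:Wed 2157:Thu✓ 2158:Fri✓ 2159:Sat✓
Years with five Saturdays: 2107, 2108, 2112, 2113, 2114, 2118, 2119, 2124, 2125, 2129, 2130, 2131, 2135, 2136, 2140, 2141, 2142, 2146, 2147, 2152, 2153, 2157, 2158, 2159 → 24.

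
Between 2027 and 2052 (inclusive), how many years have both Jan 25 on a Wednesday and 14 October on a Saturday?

3

Check each year's weekday for Jan 25 and 14 October:
  2027: Mon/Thu  2028: Tue/Sat  2029: Thu/Sun  2030: Fri/Mon  2031: Sat/Tue  2032: Sun/Thu  2033: Tue/Fri  2034: Wed/Sat ✓  2035: Thu/Sun  2036: Fri/Tue  2037: Sun/Wed  2038: Mon/Thu  2039: Tue/Fri  2040: Wed/Sun  2041: Fri/Mon  2042: Sat/Tue  2043: Sun/Wed  2044: Mon/Fri  2045: Wed/Sat ✓  2046: Thu/Sun  2047: Fri/Mon  2048: Sat/Wed  2049: Mon/Thu  2050: Tue/Fri  2051: Wed/Sat ✓  2052: Thu/Mon
Both conditions hold in: 2034, 2045, 2051 — 3.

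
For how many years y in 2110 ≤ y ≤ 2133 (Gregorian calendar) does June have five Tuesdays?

June has 30 days; it has five Tuesdays when Tuesday falls among the first (month-length − 28) days — i.e. when June 1 is one of Tuesday/Monday.
June 1 by year: 2110:Sun 2111:Mon✓ 2112:Wed 2113:Thu 2114:Fri 2115:Sat 2116:Mon✓ 2117:Tue✓ 2118:Wed 2119:Thu 2120:Sat 2121:Sun 2122:Mon✓ 2123:Tue✓ 2124:Thu 2125:Fri 2126:Sat 2127:Sun 2128:Tue✓ 2129:Wed 2130:Thu 2131:Fri 2132:Sun 2133:Mon✓
Years with five Tuesdays: 2111, 2116, 2117, 2122, 2123, 2128, 2133 → 7.

7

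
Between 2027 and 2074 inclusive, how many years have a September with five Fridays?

September has 30 days; it has five Fridays when Friday falls among the first (month-length − 28) days — i.e. when September 1 is one of Friday/Thursday.
September 1 by year: 2027:Wed 2028:Fri✓ 2029:Sat 2030:Sun 2031:Mon 2032:Wed 2033:Thu✓ 2034:Fri✓ 2035:Sat 2036:Mon 2037:Tue 2038:Wed 2039:Thu✓ 2040:Sat 2041:Sun …(18 more)… 2060:Wed 2061:Thu✓ 2062:Fri✓ 2063:Sat 2064:Mon 2065:Tue 2066:Wed 2067:Thu✓ 2068:Sat 2069:Sun 2070:Mon 2071:Tue 2072:Thu✓ 2073:Fri✓ 2074:Sat
Years with five Fridays: 2028, 2033, 2034, 2039, 2044, 2045, 2050, 2051, 2056, 2061, 2062, 2067, 2072, 2073 → 14.

14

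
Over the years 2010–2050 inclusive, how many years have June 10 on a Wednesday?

6

Track June 10's weekday year by year (advancing +1, or +2 across a Feb 29):
  2010: Thu  2011: Fri (+1)  2012: Sun (+2)  2013: Mon (+1)  2014: Tue (+1)
  2015: Wed (+1) ✓  2016: Fri (+2)  2017: Sat (+1)  2018: Sun (+1)  2019: Mon (+1)
  2020: Wed (+2) ✓  2021: Thu (+1)  2022: Fri (+1)  2023: Sat (+1)  … (13 more years) …
  2037: Wed (+1) ✓  2038: Thu (+1)  2039: Fri (+1)  2040: Sun (+2)  2041: Mon (+1)
  2042: Tue (+1)  2043: Wed (+1) ✓  2044: Fri (+2)  2045: Sat (+1)  2046: Sun (+1)
  2047: Mon (+1)  2048: Wed (+2) ✓  2049: Thu (+1)  2050: Fri (+1)
Wednesday years: 2015, 2020, 2026, 2037, 2043, 2048 — 6 in total.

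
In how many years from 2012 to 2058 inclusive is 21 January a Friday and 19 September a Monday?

Check each year's weekday for 21 January and 19 September:
  2012: Sat/Wed  2013: Mon/Thu  2014: Tue/Fri  2015: Wed/Sat  2016: Thu/Mon  2017: Sat/Tue  2018: Sun/Wed  2019: Mon/Thu  2020: Tue/Sat  2021: Thu/Sun  2022: Fri/Mon ✓  2023: Sat/Tue  2024: Sun/Thu  2025: Tue/Fri  …(19 more)…  2045: Sat/Tue  2046: Sun/Wed  2047: Mon/Thu  2048: Tue/Sat  2049: Thu/Sun  2050: Fri/Mon ✓  2051: Sat/Tue  2052: Sun/Thu  2053: Tue/Fri  2054: Wed/Sat  2055: Thu/Sun  2056: Fri/Tue  2057: Sun/Wed  2058: Mon/Thu
Both conditions hold in: 2022, 2033, 2039, 2050 — 4.

4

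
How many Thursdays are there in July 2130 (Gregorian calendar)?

4

July 2130 has 31 days and begins on Saturday.
The first Thursday is July 6.
Thursdays fall on 6, 13, 20, 27 — that's 4.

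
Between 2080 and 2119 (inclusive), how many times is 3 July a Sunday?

6

Track 3 July's weekday year by year (advancing +1, or +2 across a Feb 29):
  2080: Wed  2081: Thu (+1)  2082: Fri (+1)  2083: Sat (+1)  2084: Mon (+2)
  2085: Tue (+1)  2086: Wed (+1)  2087: Thu (+1)  2088: Sat (+2)  2089: Sun (+1) ✓
  2090: Mon (+1)  2091: Tue (+1)  2092: Thu (+2)  2093: Fri (+1)  … (12 more years) …
  2106: Sat (+1)  2107: Sun (+1) ✓  2108: Tue (+2)  2109: Wed (+1)  2110: Thu (+1)
  2111: Fri (+1)  2112: Sun (+2) ✓  2113: Mon (+1)  2114: Tue (+1)  2115: Wed (+1)
  2116: Fri (+2)  2117: Sat (+1)  2118: Sun (+1) ✓  2119: Mon (+1)
Sunday years: 2089, 2095, 2101, 2107, 2112, 2118 — 6 in total.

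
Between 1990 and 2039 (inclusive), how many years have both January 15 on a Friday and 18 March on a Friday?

Check each year's weekday for January 15 and 18 March:
  1990: Mon/Sun  1991: Tue/Mon  1992: Wed/Wed  1993: Fri/Thu  1994: Sat/Fri  1995: Sun/Sat  1996: Mon/Mon  1997: Wed/Tue  1998: Thu/Wed  1999: Fri/Thu  2000: Sat/Sat  2001: Mon/Sun  2002: Tue/Mon  2003: Wed/Tue  …(22 more)…  2026: Thu/Wed  2027: Fri/Thu  2028: Sat/Sat  2029: Mon/Sun  2030: Tue/Mon  2031: Wed/Tue  2032: Thu/Thu  2033: Sat/Fri  2034: Sun/Sat  2035: Mon/Sun  2036: Tue/Tue  2037: Thu/Wed  2038: Fri/Thu  2039: Sat/Fri
Both conditions hold in: 2016 — 1.

1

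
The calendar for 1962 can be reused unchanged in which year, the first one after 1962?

Two years share a calendar iff Jan 1 falls on the same weekday and both are leap or both are common. 1962: Jan 1 is Monday, common year.
1963: Jan 1 Tuesday, common
1964: Jan 1 Wednesday, leap
1965: Jan 1 Friday, common
1966: Jan 1 Saturday, common
1967: Jan 1 Sunday, common
1968: Jan 1 Monday, leap
1969: Jan 1 Wednesday, common
1970: Jan 1 Thursday, common
1971: Jan 1 Friday, common
1972: Jan 1 Saturday, leap
1973: Jan 1 Monday, common
1973 matches on both conditions.

1973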